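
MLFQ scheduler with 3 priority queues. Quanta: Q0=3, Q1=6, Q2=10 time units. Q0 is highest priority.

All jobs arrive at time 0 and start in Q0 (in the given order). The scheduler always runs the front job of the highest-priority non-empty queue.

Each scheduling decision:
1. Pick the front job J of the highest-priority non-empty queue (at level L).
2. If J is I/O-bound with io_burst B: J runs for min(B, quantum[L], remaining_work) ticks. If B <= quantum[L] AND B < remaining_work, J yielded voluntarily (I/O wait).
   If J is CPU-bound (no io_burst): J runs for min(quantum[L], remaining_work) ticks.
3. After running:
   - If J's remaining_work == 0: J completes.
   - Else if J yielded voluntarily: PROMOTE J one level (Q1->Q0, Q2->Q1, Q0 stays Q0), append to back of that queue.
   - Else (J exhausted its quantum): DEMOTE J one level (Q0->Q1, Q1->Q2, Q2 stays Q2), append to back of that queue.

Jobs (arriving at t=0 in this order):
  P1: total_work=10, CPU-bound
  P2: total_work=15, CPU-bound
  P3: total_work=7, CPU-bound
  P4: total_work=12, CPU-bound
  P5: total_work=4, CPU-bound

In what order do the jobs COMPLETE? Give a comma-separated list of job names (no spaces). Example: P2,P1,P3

t=0-3: P1@Q0 runs 3, rem=7, quantum used, demote→Q1. Q0=[P2,P3,P4,P5] Q1=[P1] Q2=[]
t=3-6: P2@Q0 runs 3, rem=12, quantum used, demote→Q1. Q0=[P3,P4,P5] Q1=[P1,P2] Q2=[]
t=6-9: P3@Q0 runs 3, rem=4, quantum used, demote→Q1. Q0=[P4,P5] Q1=[P1,P2,P3] Q2=[]
t=9-12: P4@Q0 runs 3, rem=9, quantum used, demote→Q1. Q0=[P5] Q1=[P1,P2,P3,P4] Q2=[]
t=12-15: P5@Q0 runs 3, rem=1, quantum used, demote→Q1. Q0=[] Q1=[P1,P2,P3,P4,P5] Q2=[]
t=15-21: P1@Q1 runs 6, rem=1, quantum used, demote→Q2. Q0=[] Q1=[P2,P3,P4,P5] Q2=[P1]
t=21-27: P2@Q1 runs 6, rem=6, quantum used, demote→Q2. Q0=[] Q1=[P3,P4,P5] Q2=[P1,P2]
t=27-31: P3@Q1 runs 4, rem=0, completes. Q0=[] Q1=[P4,P5] Q2=[P1,P2]
t=31-37: P4@Q1 runs 6, rem=3, quantum used, demote→Q2. Q0=[] Q1=[P5] Q2=[P1,P2,P4]
t=37-38: P5@Q1 runs 1, rem=0, completes. Q0=[] Q1=[] Q2=[P1,P2,P4]
t=38-39: P1@Q2 runs 1, rem=0, completes. Q0=[] Q1=[] Q2=[P2,P4]
t=39-45: P2@Q2 runs 6, rem=0, completes. Q0=[] Q1=[] Q2=[P4]
t=45-48: P4@Q2 runs 3, rem=0, completes. Q0=[] Q1=[] Q2=[]

Answer: P3,P5,P1,P2,P4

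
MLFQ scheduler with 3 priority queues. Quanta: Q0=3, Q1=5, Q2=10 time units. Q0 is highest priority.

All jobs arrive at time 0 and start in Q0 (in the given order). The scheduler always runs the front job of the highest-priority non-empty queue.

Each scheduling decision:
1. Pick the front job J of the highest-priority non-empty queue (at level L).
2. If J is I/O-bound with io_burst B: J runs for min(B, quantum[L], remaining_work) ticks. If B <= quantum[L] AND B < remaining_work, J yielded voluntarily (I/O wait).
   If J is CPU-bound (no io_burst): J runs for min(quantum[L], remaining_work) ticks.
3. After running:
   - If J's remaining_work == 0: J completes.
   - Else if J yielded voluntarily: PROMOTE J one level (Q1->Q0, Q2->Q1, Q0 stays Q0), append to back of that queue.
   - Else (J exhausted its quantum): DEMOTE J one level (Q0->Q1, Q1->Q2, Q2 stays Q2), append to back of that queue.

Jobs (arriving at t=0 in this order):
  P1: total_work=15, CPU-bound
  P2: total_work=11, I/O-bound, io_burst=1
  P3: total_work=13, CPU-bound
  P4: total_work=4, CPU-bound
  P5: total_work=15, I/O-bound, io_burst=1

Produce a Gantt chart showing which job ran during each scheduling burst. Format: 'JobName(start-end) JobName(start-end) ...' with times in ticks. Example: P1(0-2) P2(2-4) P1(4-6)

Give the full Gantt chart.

t=0-3: P1@Q0 runs 3, rem=12, quantum used, demote→Q1. Q0=[P2,P3,P4,P5] Q1=[P1] Q2=[]
t=3-4: P2@Q0 runs 1, rem=10, I/O yield, promote→Q0. Q0=[P3,P4,P5,P2] Q1=[P1] Q2=[]
t=4-7: P3@Q0 runs 3, rem=10, quantum used, demote→Q1. Q0=[P4,P5,P2] Q1=[P1,P3] Q2=[]
t=7-10: P4@Q0 runs 3, rem=1, quantum used, demote→Q1. Q0=[P5,P2] Q1=[P1,P3,P4] Q2=[]
t=10-11: P5@Q0 runs 1, rem=14, I/O yield, promote→Q0. Q0=[P2,P5] Q1=[P1,P3,P4] Q2=[]
t=11-12: P2@Q0 runs 1, rem=9, I/O yield, promote→Q0. Q0=[P5,P2] Q1=[P1,P3,P4] Q2=[]
t=12-13: P5@Q0 runs 1, rem=13, I/O yield, promote→Q0. Q0=[P2,P5] Q1=[P1,P3,P4] Q2=[]
t=13-14: P2@Q0 runs 1, rem=8, I/O yield, promote→Q0. Q0=[P5,P2] Q1=[P1,P3,P4] Q2=[]
t=14-15: P5@Q0 runs 1, rem=12, I/O yield, promote→Q0. Q0=[P2,P5] Q1=[P1,P3,P4] Q2=[]
t=15-16: P2@Q0 runs 1, rem=7, I/O yield, promote→Q0. Q0=[P5,P2] Q1=[P1,P3,P4] Q2=[]
t=16-17: P5@Q0 runs 1, rem=11, I/O yield, promote→Q0. Q0=[P2,P5] Q1=[P1,P3,P4] Q2=[]
t=17-18: P2@Q0 runs 1, rem=6, I/O yield, promote→Q0. Q0=[P5,P2] Q1=[P1,P3,P4] Q2=[]
t=18-19: P5@Q0 runs 1, rem=10, I/O yield, promote→Q0. Q0=[P2,P5] Q1=[P1,P3,P4] Q2=[]
t=19-20: P2@Q0 runs 1, rem=5, I/O yield, promote→Q0. Q0=[P5,P2] Q1=[P1,P3,P4] Q2=[]
t=20-21: P5@Q0 runs 1, rem=9, I/O yield, promote→Q0. Q0=[P2,P5] Q1=[P1,P3,P4] Q2=[]
t=21-22: P2@Q0 runs 1, rem=4, I/O yield, promote→Q0. Q0=[P5,P2] Q1=[P1,P3,P4] Q2=[]
t=22-23: P5@Q0 runs 1, rem=8, I/O yield, promote→Q0. Q0=[P2,P5] Q1=[P1,P3,P4] Q2=[]
t=23-24: P2@Q0 runs 1, rem=3, I/O yield, promote→Q0. Q0=[P5,P2] Q1=[P1,P3,P4] Q2=[]
t=24-25: P5@Q0 runs 1, rem=7, I/O yield, promote→Q0. Q0=[P2,P5] Q1=[P1,P3,P4] Q2=[]
t=25-26: P2@Q0 runs 1, rem=2, I/O yield, promote→Q0. Q0=[P5,P2] Q1=[P1,P3,P4] Q2=[]
t=26-27: P5@Q0 runs 1, rem=6, I/O yield, promote→Q0. Q0=[P2,P5] Q1=[P1,P3,P4] Q2=[]
t=27-28: P2@Q0 runs 1, rem=1, I/O yield, promote→Q0. Q0=[P5,P2] Q1=[P1,P3,P4] Q2=[]
t=28-29: P5@Q0 runs 1, rem=5, I/O yield, promote→Q0. Q0=[P2,P5] Q1=[P1,P3,P4] Q2=[]
t=29-30: P2@Q0 runs 1, rem=0, completes. Q0=[P5] Q1=[P1,P3,P4] Q2=[]
t=30-31: P5@Q0 runs 1, rem=4, I/O yield, promote→Q0. Q0=[P5] Q1=[P1,P3,P4] Q2=[]
t=31-32: P5@Q0 runs 1, rem=3, I/O yield, promote→Q0. Q0=[P5] Q1=[P1,P3,P4] Q2=[]
t=32-33: P5@Q0 runs 1, rem=2, I/O yield, promote→Q0. Q0=[P5] Q1=[P1,P3,P4] Q2=[]
t=33-34: P5@Q0 runs 1, rem=1, I/O yield, promote→Q0. Q0=[P5] Q1=[P1,P3,P4] Q2=[]
t=34-35: P5@Q0 runs 1, rem=0, completes. Q0=[] Q1=[P1,P3,P4] Q2=[]
t=35-40: P1@Q1 runs 5, rem=7, quantum used, demote→Q2. Q0=[] Q1=[P3,P4] Q2=[P1]
t=40-45: P3@Q1 runs 5, rem=5, quantum used, demote→Q2. Q0=[] Q1=[P4] Q2=[P1,P3]
t=45-46: P4@Q1 runs 1, rem=0, completes. Q0=[] Q1=[] Q2=[P1,P3]
t=46-53: P1@Q2 runs 7, rem=0, completes. Q0=[] Q1=[] Q2=[P3]
t=53-58: P3@Q2 runs 5, rem=0, completes. Q0=[] Q1=[] Q2=[]

Answer: P1(0-3) P2(3-4) P3(4-7) P4(7-10) P5(10-11) P2(11-12) P5(12-13) P2(13-14) P5(14-15) P2(15-16) P5(16-17) P2(17-18) P5(18-19) P2(19-20) P5(20-21) P2(21-22) P5(22-23) P2(23-24) P5(24-25) P2(25-26) P5(26-27) P2(27-28) P5(28-29) P2(29-30) P5(30-31) P5(31-32) P5(32-33) P5(33-34) P5(34-35) P1(35-40) P3(40-45) P4(45-46) P1(46-53) P3(53-58)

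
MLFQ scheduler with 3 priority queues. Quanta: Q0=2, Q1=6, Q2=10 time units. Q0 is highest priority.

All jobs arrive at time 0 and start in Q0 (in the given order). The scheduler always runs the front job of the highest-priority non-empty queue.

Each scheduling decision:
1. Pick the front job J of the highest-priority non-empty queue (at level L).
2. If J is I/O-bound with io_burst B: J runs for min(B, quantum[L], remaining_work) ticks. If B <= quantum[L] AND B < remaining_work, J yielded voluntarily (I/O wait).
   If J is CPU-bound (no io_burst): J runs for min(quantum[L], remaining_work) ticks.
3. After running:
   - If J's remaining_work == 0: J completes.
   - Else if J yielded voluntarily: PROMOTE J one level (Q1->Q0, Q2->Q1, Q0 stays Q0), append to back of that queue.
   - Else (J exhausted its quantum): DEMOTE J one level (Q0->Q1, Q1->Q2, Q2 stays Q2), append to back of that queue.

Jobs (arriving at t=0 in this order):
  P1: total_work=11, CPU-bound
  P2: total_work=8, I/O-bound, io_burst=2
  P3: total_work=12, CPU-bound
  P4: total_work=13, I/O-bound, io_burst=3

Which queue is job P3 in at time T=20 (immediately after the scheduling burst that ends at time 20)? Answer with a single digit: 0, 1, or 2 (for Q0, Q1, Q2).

t=0-2: P1@Q0 runs 2, rem=9, quantum used, demote→Q1. Q0=[P2,P3,P4] Q1=[P1] Q2=[]
t=2-4: P2@Q0 runs 2, rem=6, I/O yield, promote→Q0. Q0=[P3,P4,P2] Q1=[P1] Q2=[]
t=4-6: P3@Q0 runs 2, rem=10, quantum used, demote→Q1. Q0=[P4,P2] Q1=[P1,P3] Q2=[]
t=6-8: P4@Q0 runs 2, rem=11, quantum used, demote→Q1. Q0=[P2] Q1=[P1,P3,P4] Q2=[]
t=8-10: P2@Q0 runs 2, rem=4, I/O yield, promote→Q0. Q0=[P2] Q1=[P1,P3,P4] Q2=[]
t=10-12: P2@Q0 runs 2, rem=2, I/O yield, promote→Q0. Q0=[P2] Q1=[P1,P3,P4] Q2=[]
t=12-14: P2@Q0 runs 2, rem=0, completes. Q0=[] Q1=[P1,P3,P4] Q2=[]
t=14-20: P1@Q1 runs 6, rem=3, quantum used, demote→Q2. Q0=[] Q1=[P3,P4] Q2=[P1]
t=20-26: P3@Q1 runs 6, rem=4, quantum used, demote→Q2. Q0=[] Q1=[P4] Q2=[P1,P3]
t=26-29: P4@Q1 runs 3, rem=8, I/O yield, promote→Q0. Q0=[P4] Q1=[] Q2=[P1,P3]
t=29-31: P4@Q0 runs 2, rem=6, quantum used, demote→Q1. Q0=[] Q1=[P4] Q2=[P1,P3]
t=31-34: P4@Q1 runs 3, rem=3, I/O yield, promote→Q0. Q0=[P4] Q1=[] Q2=[P1,P3]
t=34-36: P4@Q0 runs 2, rem=1, quantum used, demote→Q1. Q0=[] Q1=[P4] Q2=[P1,P3]
t=36-37: P4@Q1 runs 1, rem=0, completes. Q0=[] Q1=[] Q2=[P1,P3]
t=37-40: P1@Q2 runs 3, rem=0, completes. Q0=[] Q1=[] Q2=[P3]
t=40-44: P3@Q2 runs 4, rem=0, completes. Q0=[] Q1=[] Q2=[]

Answer: 1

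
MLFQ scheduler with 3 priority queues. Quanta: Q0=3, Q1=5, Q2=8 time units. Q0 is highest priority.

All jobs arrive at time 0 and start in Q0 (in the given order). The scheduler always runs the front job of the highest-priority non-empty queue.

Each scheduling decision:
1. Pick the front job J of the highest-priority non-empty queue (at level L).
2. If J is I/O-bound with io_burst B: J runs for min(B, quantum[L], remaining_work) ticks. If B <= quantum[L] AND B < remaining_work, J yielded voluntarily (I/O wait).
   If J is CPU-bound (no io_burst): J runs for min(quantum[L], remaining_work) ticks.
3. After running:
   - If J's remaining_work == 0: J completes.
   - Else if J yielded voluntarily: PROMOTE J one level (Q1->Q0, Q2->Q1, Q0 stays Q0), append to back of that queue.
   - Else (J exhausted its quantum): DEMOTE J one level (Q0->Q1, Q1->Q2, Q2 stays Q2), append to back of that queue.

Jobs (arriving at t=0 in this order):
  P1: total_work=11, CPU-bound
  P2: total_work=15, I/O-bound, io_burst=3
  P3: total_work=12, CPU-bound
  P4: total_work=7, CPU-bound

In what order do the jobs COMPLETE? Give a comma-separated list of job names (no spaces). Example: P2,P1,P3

Answer: P2,P4,P1,P3

Derivation:
t=0-3: P1@Q0 runs 3, rem=8, quantum used, demote→Q1. Q0=[P2,P3,P4] Q1=[P1] Q2=[]
t=3-6: P2@Q0 runs 3, rem=12, I/O yield, promote→Q0. Q0=[P3,P4,P2] Q1=[P1] Q2=[]
t=6-9: P3@Q0 runs 3, rem=9, quantum used, demote→Q1. Q0=[P4,P2] Q1=[P1,P3] Q2=[]
t=9-12: P4@Q0 runs 3, rem=4, quantum used, demote→Q1. Q0=[P2] Q1=[P1,P3,P4] Q2=[]
t=12-15: P2@Q0 runs 3, rem=9, I/O yield, promote→Q0. Q0=[P2] Q1=[P1,P3,P4] Q2=[]
t=15-18: P2@Q0 runs 3, rem=6, I/O yield, promote→Q0. Q0=[P2] Q1=[P1,P3,P4] Q2=[]
t=18-21: P2@Q0 runs 3, rem=3, I/O yield, promote→Q0. Q0=[P2] Q1=[P1,P3,P4] Q2=[]
t=21-24: P2@Q0 runs 3, rem=0, completes. Q0=[] Q1=[P1,P3,P4] Q2=[]
t=24-29: P1@Q1 runs 5, rem=3, quantum used, demote→Q2. Q0=[] Q1=[P3,P4] Q2=[P1]
t=29-34: P3@Q1 runs 5, rem=4, quantum used, demote→Q2. Q0=[] Q1=[P4] Q2=[P1,P3]
t=34-38: P4@Q1 runs 4, rem=0, completes. Q0=[] Q1=[] Q2=[P1,P3]
t=38-41: P1@Q2 runs 3, rem=0, completes. Q0=[] Q1=[] Q2=[P3]
t=41-45: P3@Q2 runs 4, rem=0, completes. Q0=[] Q1=[] Q2=[]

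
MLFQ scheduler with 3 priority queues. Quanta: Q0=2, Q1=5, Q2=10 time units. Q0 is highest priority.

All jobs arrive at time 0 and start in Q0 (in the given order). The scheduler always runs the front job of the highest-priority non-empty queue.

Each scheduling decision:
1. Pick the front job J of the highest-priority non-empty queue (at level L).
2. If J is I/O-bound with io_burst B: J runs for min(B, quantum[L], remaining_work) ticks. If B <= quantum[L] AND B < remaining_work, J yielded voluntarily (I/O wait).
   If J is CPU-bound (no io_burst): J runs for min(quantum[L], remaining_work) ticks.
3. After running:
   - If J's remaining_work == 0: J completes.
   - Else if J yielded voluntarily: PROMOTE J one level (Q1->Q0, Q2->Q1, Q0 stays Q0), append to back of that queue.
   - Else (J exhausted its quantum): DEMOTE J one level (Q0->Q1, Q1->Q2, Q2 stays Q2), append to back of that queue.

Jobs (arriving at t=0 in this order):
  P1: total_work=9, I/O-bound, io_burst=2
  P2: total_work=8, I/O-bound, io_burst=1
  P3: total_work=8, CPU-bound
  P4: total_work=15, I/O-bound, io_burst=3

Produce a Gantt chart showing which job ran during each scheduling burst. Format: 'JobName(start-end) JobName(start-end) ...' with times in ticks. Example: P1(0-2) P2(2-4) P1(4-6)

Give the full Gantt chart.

Answer: P1(0-2) P2(2-3) P3(3-5) P4(5-7) P1(7-9) P2(9-10) P1(10-12) P2(12-13) P1(13-15) P2(15-16) P1(16-17) P2(17-18) P2(18-19) P2(19-20) P2(20-21) P3(21-26) P4(26-29) P4(29-31) P4(31-34) P4(34-36) P4(36-39) P3(39-40)

Derivation:
t=0-2: P1@Q0 runs 2, rem=7, I/O yield, promote→Q0. Q0=[P2,P3,P4,P1] Q1=[] Q2=[]
t=2-3: P2@Q0 runs 1, rem=7, I/O yield, promote→Q0. Q0=[P3,P4,P1,P2] Q1=[] Q2=[]
t=3-5: P3@Q0 runs 2, rem=6, quantum used, demote→Q1. Q0=[P4,P1,P2] Q1=[P3] Q2=[]
t=5-7: P4@Q0 runs 2, rem=13, quantum used, demote→Q1. Q0=[P1,P2] Q1=[P3,P4] Q2=[]
t=7-9: P1@Q0 runs 2, rem=5, I/O yield, promote→Q0. Q0=[P2,P1] Q1=[P3,P4] Q2=[]
t=9-10: P2@Q0 runs 1, rem=6, I/O yield, promote→Q0. Q0=[P1,P2] Q1=[P3,P4] Q2=[]
t=10-12: P1@Q0 runs 2, rem=3, I/O yield, promote→Q0. Q0=[P2,P1] Q1=[P3,P4] Q2=[]
t=12-13: P2@Q0 runs 1, rem=5, I/O yield, promote→Q0. Q0=[P1,P2] Q1=[P3,P4] Q2=[]
t=13-15: P1@Q0 runs 2, rem=1, I/O yield, promote→Q0. Q0=[P2,P1] Q1=[P3,P4] Q2=[]
t=15-16: P2@Q0 runs 1, rem=4, I/O yield, promote→Q0. Q0=[P1,P2] Q1=[P3,P4] Q2=[]
t=16-17: P1@Q0 runs 1, rem=0, completes. Q0=[P2] Q1=[P3,P4] Q2=[]
t=17-18: P2@Q0 runs 1, rem=3, I/O yield, promote→Q0. Q0=[P2] Q1=[P3,P4] Q2=[]
t=18-19: P2@Q0 runs 1, rem=2, I/O yield, promote→Q0. Q0=[P2] Q1=[P3,P4] Q2=[]
t=19-20: P2@Q0 runs 1, rem=1, I/O yield, promote→Q0. Q0=[P2] Q1=[P3,P4] Q2=[]
t=20-21: P2@Q0 runs 1, rem=0, completes. Q0=[] Q1=[P3,P4] Q2=[]
t=21-26: P3@Q1 runs 5, rem=1, quantum used, demote→Q2. Q0=[] Q1=[P4] Q2=[P3]
t=26-29: P4@Q1 runs 3, rem=10, I/O yield, promote→Q0. Q0=[P4] Q1=[] Q2=[P3]
t=29-31: P4@Q0 runs 2, rem=8, quantum used, demote→Q1. Q0=[] Q1=[P4] Q2=[P3]
t=31-34: P4@Q1 runs 3, rem=5, I/O yield, promote→Q0. Q0=[P4] Q1=[] Q2=[P3]
t=34-36: P4@Q0 runs 2, rem=3, quantum used, demote→Q1. Q0=[] Q1=[P4] Q2=[P3]
t=36-39: P4@Q1 runs 3, rem=0, completes. Q0=[] Q1=[] Q2=[P3]
t=39-40: P3@Q2 runs 1, rem=0, completes. Q0=[] Q1=[] Q2=[]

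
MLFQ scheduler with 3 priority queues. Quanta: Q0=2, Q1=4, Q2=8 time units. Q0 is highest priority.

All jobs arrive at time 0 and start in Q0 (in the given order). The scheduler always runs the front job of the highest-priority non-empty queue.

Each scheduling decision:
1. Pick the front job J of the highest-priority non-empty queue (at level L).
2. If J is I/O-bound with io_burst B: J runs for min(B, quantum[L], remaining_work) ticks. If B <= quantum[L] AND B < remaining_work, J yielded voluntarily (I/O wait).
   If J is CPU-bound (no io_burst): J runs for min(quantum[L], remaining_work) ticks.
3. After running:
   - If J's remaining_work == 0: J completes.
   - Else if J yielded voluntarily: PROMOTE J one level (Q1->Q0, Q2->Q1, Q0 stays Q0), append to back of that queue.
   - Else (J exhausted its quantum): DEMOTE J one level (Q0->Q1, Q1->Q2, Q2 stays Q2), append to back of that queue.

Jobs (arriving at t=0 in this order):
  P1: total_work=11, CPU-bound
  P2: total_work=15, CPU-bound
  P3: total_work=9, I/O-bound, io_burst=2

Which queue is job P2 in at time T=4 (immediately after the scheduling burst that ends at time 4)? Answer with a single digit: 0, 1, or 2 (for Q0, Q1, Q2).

t=0-2: P1@Q0 runs 2, rem=9, quantum used, demote→Q1. Q0=[P2,P3] Q1=[P1] Q2=[]
t=2-4: P2@Q0 runs 2, rem=13, quantum used, demote→Q1. Q0=[P3] Q1=[P1,P2] Q2=[]
t=4-6: P3@Q0 runs 2, rem=7, I/O yield, promote→Q0. Q0=[P3] Q1=[P1,P2] Q2=[]
t=6-8: P3@Q0 runs 2, rem=5, I/O yield, promote→Q0. Q0=[P3] Q1=[P1,P2] Q2=[]
t=8-10: P3@Q0 runs 2, rem=3, I/O yield, promote→Q0. Q0=[P3] Q1=[P1,P2] Q2=[]
t=10-12: P3@Q0 runs 2, rem=1, I/O yield, promote→Q0. Q0=[P3] Q1=[P1,P2] Q2=[]
t=12-13: P3@Q0 runs 1, rem=0, completes. Q0=[] Q1=[P1,P2] Q2=[]
t=13-17: P1@Q1 runs 4, rem=5, quantum used, demote→Q2. Q0=[] Q1=[P2] Q2=[P1]
t=17-21: P2@Q1 runs 4, rem=9, quantum used, demote→Q2. Q0=[] Q1=[] Q2=[P1,P2]
t=21-26: P1@Q2 runs 5, rem=0, completes. Q0=[] Q1=[] Q2=[P2]
t=26-34: P2@Q2 runs 8, rem=1, quantum used, demote→Q2. Q0=[] Q1=[] Q2=[P2]
t=34-35: P2@Q2 runs 1, rem=0, completes. Q0=[] Q1=[] Q2=[]

Answer: 1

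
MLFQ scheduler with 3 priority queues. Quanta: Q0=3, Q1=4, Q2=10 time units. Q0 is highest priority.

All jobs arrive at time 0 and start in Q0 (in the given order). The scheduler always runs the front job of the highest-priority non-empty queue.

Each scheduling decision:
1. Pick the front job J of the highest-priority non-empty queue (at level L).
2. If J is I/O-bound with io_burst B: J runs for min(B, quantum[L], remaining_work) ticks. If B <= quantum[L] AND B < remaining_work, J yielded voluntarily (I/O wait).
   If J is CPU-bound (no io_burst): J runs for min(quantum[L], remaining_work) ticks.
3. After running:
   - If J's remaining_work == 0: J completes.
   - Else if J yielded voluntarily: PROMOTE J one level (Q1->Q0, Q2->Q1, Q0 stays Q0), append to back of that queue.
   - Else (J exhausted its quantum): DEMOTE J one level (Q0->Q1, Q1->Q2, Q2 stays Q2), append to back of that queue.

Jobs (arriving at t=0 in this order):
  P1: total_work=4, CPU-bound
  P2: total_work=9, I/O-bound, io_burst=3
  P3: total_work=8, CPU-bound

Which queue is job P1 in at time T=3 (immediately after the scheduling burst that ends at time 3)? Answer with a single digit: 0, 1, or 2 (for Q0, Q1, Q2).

Answer: 1

Derivation:
t=0-3: P1@Q0 runs 3, rem=1, quantum used, demote→Q1. Q0=[P2,P3] Q1=[P1] Q2=[]
t=3-6: P2@Q0 runs 3, rem=6, I/O yield, promote→Q0. Q0=[P3,P2] Q1=[P1] Q2=[]
t=6-9: P3@Q0 runs 3, rem=5, quantum used, demote→Q1. Q0=[P2] Q1=[P1,P3] Q2=[]
t=9-12: P2@Q0 runs 3, rem=3, I/O yield, promote→Q0. Q0=[P2] Q1=[P1,P3] Q2=[]
t=12-15: P2@Q0 runs 3, rem=0, completes. Q0=[] Q1=[P1,P3] Q2=[]
t=15-16: P1@Q1 runs 1, rem=0, completes. Q0=[] Q1=[P3] Q2=[]
t=16-20: P3@Q1 runs 4, rem=1, quantum used, demote→Q2. Q0=[] Q1=[] Q2=[P3]
t=20-21: P3@Q2 runs 1, rem=0, completes. Q0=[] Q1=[] Q2=[]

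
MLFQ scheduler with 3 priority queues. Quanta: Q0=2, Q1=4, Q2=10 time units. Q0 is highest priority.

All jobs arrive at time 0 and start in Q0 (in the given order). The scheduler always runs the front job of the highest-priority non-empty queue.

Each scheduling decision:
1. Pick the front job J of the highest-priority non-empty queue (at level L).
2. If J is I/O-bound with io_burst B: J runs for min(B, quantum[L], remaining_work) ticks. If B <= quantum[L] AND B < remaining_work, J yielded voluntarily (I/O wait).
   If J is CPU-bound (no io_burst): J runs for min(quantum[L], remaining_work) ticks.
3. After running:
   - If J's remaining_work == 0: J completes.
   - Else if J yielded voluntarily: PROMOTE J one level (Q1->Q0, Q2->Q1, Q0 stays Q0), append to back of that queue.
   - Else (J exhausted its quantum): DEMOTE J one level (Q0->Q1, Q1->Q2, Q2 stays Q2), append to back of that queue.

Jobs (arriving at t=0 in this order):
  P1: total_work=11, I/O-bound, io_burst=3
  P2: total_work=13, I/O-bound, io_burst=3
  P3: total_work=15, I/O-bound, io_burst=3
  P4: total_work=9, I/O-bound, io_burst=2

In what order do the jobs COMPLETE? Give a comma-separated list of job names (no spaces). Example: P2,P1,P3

t=0-2: P1@Q0 runs 2, rem=9, quantum used, demote→Q1. Q0=[P2,P3,P4] Q1=[P1] Q2=[]
t=2-4: P2@Q0 runs 2, rem=11, quantum used, demote→Q1. Q0=[P3,P4] Q1=[P1,P2] Q2=[]
t=4-6: P3@Q0 runs 2, rem=13, quantum used, demote→Q1. Q0=[P4] Q1=[P1,P2,P3] Q2=[]
t=6-8: P4@Q0 runs 2, rem=7, I/O yield, promote→Q0. Q0=[P4] Q1=[P1,P2,P3] Q2=[]
t=8-10: P4@Q0 runs 2, rem=5, I/O yield, promote→Q0. Q0=[P4] Q1=[P1,P2,P3] Q2=[]
t=10-12: P4@Q0 runs 2, rem=3, I/O yield, promote→Q0. Q0=[P4] Q1=[P1,P2,P3] Q2=[]
t=12-14: P4@Q0 runs 2, rem=1, I/O yield, promote→Q0. Q0=[P4] Q1=[P1,P2,P3] Q2=[]
t=14-15: P4@Q0 runs 1, rem=0, completes. Q0=[] Q1=[P1,P2,P3] Q2=[]
t=15-18: P1@Q1 runs 3, rem=6, I/O yield, promote→Q0. Q0=[P1] Q1=[P2,P3] Q2=[]
t=18-20: P1@Q0 runs 2, rem=4, quantum used, demote→Q1. Q0=[] Q1=[P2,P3,P1] Q2=[]
t=20-23: P2@Q1 runs 3, rem=8, I/O yield, promote→Q0. Q0=[P2] Q1=[P3,P1] Q2=[]
t=23-25: P2@Q0 runs 2, rem=6, quantum used, demote→Q1. Q0=[] Q1=[P3,P1,P2] Q2=[]
t=25-28: P3@Q1 runs 3, rem=10, I/O yield, promote→Q0. Q0=[P3] Q1=[P1,P2] Q2=[]
t=28-30: P3@Q0 runs 2, rem=8, quantum used, demote→Q1. Q0=[] Q1=[P1,P2,P3] Q2=[]
t=30-33: P1@Q1 runs 3, rem=1, I/O yield, promote→Q0. Q0=[P1] Q1=[P2,P3] Q2=[]
t=33-34: P1@Q0 runs 1, rem=0, completes. Q0=[] Q1=[P2,P3] Q2=[]
t=34-37: P2@Q1 runs 3, rem=3, I/O yield, promote→Q0. Q0=[P2] Q1=[P3] Q2=[]
t=37-39: P2@Q0 runs 2, rem=1, quantum used, demote→Q1. Q0=[] Q1=[P3,P2] Q2=[]
t=39-42: P3@Q1 runs 3, rem=5, I/O yield, promote→Q0. Q0=[P3] Q1=[P2] Q2=[]
t=42-44: P3@Q0 runs 2, rem=3, quantum used, demote→Q1. Q0=[] Q1=[P2,P3] Q2=[]
t=44-45: P2@Q1 runs 1, rem=0, completes. Q0=[] Q1=[P3] Q2=[]
t=45-48: P3@Q1 runs 3, rem=0, completes. Q0=[] Q1=[] Q2=[]

Answer: P4,P1,P2,P3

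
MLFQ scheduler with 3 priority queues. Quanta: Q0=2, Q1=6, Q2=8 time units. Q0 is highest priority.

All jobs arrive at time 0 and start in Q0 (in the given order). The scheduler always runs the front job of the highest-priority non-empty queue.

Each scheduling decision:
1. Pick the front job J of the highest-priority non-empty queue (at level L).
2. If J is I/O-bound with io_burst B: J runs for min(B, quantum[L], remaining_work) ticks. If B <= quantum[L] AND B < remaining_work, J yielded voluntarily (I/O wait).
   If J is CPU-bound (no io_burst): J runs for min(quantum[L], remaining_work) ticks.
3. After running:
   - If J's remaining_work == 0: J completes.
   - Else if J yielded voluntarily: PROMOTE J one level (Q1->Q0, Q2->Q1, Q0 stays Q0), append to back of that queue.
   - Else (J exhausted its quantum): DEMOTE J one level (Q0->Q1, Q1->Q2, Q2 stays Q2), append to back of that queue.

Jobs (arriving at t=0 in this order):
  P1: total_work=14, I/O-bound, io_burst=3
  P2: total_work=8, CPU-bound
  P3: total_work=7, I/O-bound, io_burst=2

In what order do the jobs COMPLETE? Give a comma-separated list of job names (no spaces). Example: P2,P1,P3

Answer: P3,P2,P1

Derivation:
t=0-2: P1@Q0 runs 2, rem=12, quantum used, demote→Q1. Q0=[P2,P3] Q1=[P1] Q2=[]
t=2-4: P2@Q0 runs 2, rem=6, quantum used, demote→Q1. Q0=[P3] Q1=[P1,P2] Q2=[]
t=4-6: P3@Q0 runs 2, rem=5, I/O yield, promote→Q0. Q0=[P3] Q1=[P1,P2] Q2=[]
t=6-8: P3@Q0 runs 2, rem=3, I/O yield, promote→Q0. Q0=[P3] Q1=[P1,P2] Q2=[]
t=8-10: P3@Q0 runs 2, rem=1, I/O yield, promote→Q0. Q0=[P3] Q1=[P1,P2] Q2=[]
t=10-11: P3@Q0 runs 1, rem=0, completes. Q0=[] Q1=[P1,P2] Q2=[]
t=11-14: P1@Q1 runs 3, rem=9, I/O yield, promote→Q0. Q0=[P1] Q1=[P2] Q2=[]
t=14-16: P1@Q0 runs 2, rem=7, quantum used, demote→Q1. Q0=[] Q1=[P2,P1] Q2=[]
t=16-22: P2@Q1 runs 6, rem=0, completes. Q0=[] Q1=[P1] Q2=[]
t=22-25: P1@Q1 runs 3, rem=4, I/O yield, promote→Q0. Q0=[P1] Q1=[] Q2=[]
t=25-27: P1@Q0 runs 2, rem=2, quantum used, demote→Q1. Q0=[] Q1=[P1] Q2=[]
t=27-29: P1@Q1 runs 2, rem=0, completes. Q0=[] Q1=[] Q2=[]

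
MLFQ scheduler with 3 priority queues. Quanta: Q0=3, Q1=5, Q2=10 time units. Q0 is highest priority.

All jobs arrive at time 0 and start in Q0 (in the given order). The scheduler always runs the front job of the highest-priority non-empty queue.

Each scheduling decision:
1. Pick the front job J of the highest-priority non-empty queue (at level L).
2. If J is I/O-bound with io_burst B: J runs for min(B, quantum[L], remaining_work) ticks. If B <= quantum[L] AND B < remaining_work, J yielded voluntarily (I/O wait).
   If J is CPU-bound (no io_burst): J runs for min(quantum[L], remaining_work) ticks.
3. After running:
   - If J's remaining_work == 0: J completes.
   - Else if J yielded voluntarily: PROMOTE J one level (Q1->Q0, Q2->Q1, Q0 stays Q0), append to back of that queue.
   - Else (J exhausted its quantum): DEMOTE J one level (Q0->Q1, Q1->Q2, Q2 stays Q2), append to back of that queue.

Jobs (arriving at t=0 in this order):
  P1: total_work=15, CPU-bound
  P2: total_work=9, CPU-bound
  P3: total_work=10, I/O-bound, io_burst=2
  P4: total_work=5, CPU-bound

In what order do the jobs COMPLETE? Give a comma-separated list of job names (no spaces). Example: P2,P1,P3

t=0-3: P1@Q0 runs 3, rem=12, quantum used, demote→Q1. Q0=[P2,P3,P4] Q1=[P1] Q2=[]
t=3-6: P2@Q0 runs 3, rem=6, quantum used, demote→Q1. Q0=[P3,P4] Q1=[P1,P2] Q2=[]
t=6-8: P3@Q0 runs 2, rem=8, I/O yield, promote→Q0. Q0=[P4,P3] Q1=[P1,P2] Q2=[]
t=8-11: P4@Q0 runs 3, rem=2, quantum used, demote→Q1. Q0=[P3] Q1=[P1,P2,P4] Q2=[]
t=11-13: P3@Q0 runs 2, rem=6, I/O yield, promote→Q0. Q0=[P3] Q1=[P1,P2,P4] Q2=[]
t=13-15: P3@Q0 runs 2, rem=4, I/O yield, promote→Q0. Q0=[P3] Q1=[P1,P2,P4] Q2=[]
t=15-17: P3@Q0 runs 2, rem=2, I/O yield, promote→Q0. Q0=[P3] Q1=[P1,P2,P4] Q2=[]
t=17-19: P3@Q0 runs 2, rem=0, completes. Q0=[] Q1=[P1,P2,P4] Q2=[]
t=19-24: P1@Q1 runs 5, rem=7, quantum used, demote→Q2. Q0=[] Q1=[P2,P4] Q2=[P1]
t=24-29: P2@Q1 runs 5, rem=1, quantum used, demote→Q2. Q0=[] Q1=[P4] Q2=[P1,P2]
t=29-31: P4@Q1 runs 2, rem=0, completes. Q0=[] Q1=[] Q2=[P1,P2]
t=31-38: P1@Q2 runs 7, rem=0, completes. Q0=[] Q1=[] Q2=[P2]
t=38-39: P2@Q2 runs 1, rem=0, completes. Q0=[] Q1=[] Q2=[]

Answer: P3,P4,P1,P2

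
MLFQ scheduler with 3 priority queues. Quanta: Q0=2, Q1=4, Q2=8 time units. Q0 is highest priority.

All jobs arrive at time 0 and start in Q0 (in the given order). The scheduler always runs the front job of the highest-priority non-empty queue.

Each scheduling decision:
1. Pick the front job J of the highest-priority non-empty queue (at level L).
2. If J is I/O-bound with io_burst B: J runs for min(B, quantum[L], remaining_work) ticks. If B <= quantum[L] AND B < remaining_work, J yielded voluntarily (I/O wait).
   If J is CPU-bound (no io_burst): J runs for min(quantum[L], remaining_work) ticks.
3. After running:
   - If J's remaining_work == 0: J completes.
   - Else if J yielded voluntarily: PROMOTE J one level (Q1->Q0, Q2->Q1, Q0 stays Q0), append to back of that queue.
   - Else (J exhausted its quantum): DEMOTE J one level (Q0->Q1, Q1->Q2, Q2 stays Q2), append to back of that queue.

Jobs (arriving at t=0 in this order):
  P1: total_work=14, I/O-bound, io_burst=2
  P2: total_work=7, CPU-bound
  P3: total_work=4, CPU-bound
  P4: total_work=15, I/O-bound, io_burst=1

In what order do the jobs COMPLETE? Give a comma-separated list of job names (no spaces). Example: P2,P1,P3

t=0-2: P1@Q0 runs 2, rem=12, I/O yield, promote→Q0. Q0=[P2,P3,P4,P1] Q1=[] Q2=[]
t=2-4: P2@Q0 runs 2, rem=5, quantum used, demote→Q1. Q0=[P3,P4,P1] Q1=[P2] Q2=[]
t=4-6: P3@Q0 runs 2, rem=2, quantum used, demote→Q1. Q0=[P4,P1] Q1=[P2,P3] Q2=[]
t=6-7: P4@Q0 runs 1, rem=14, I/O yield, promote→Q0. Q0=[P1,P4] Q1=[P2,P3] Q2=[]
t=7-9: P1@Q0 runs 2, rem=10, I/O yield, promote→Q0. Q0=[P4,P1] Q1=[P2,P3] Q2=[]
t=9-10: P4@Q0 runs 1, rem=13, I/O yield, promote→Q0. Q0=[P1,P4] Q1=[P2,P3] Q2=[]
t=10-12: P1@Q0 runs 2, rem=8, I/O yield, promote→Q0. Q0=[P4,P1] Q1=[P2,P3] Q2=[]
t=12-13: P4@Q0 runs 1, rem=12, I/O yield, promote→Q0. Q0=[P1,P4] Q1=[P2,P3] Q2=[]
t=13-15: P1@Q0 runs 2, rem=6, I/O yield, promote→Q0. Q0=[P4,P1] Q1=[P2,P3] Q2=[]
t=15-16: P4@Q0 runs 1, rem=11, I/O yield, promote→Q0. Q0=[P1,P4] Q1=[P2,P3] Q2=[]
t=16-18: P1@Q0 runs 2, rem=4, I/O yield, promote→Q0. Q0=[P4,P1] Q1=[P2,P3] Q2=[]
t=18-19: P4@Q0 runs 1, rem=10, I/O yield, promote→Q0. Q0=[P1,P4] Q1=[P2,P3] Q2=[]
t=19-21: P1@Q0 runs 2, rem=2, I/O yield, promote→Q0. Q0=[P4,P1] Q1=[P2,P3] Q2=[]
t=21-22: P4@Q0 runs 1, rem=9, I/O yield, promote→Q0. Q0=[P1,P4] Q1=[P2,P3] Q2=[]
t=22-24: P1@Q0 runs 2, rem=0, completes. Q0=[P4] Q1=[P2,P3] Q2=[]
t=24-25: P4@Q0 runs 1, rem=8, I/O yield, promote→Q0. Q0=[P4] Q1=[P2,P3] Q2=[]
t=25-26: P4@Q0 runs 1, rem=7, I/O yield, promote→Q0. Q0=[P4] Q1=[P2,P3] Q2=[]
t=26-27: P4@Q0 runs 1, rem=6, I/O yield, promote→Q0. Q0=[P4] Q1=[P2,P3] Q2=[]
t=27-28: P4@Q0 runs 1, rem=5, I/O yield, promote→Q0. Q0=[P4] Q1=[P2,P3] Q2=[]
t=28-29: P4@Q0 runs 1, rem=4, I/O yield, promote→Q0. Q0=[P4] Q1=[P2,P3] Q2=[]
t=29-30: P4@Q0 runs 1, rem=3, I/O yield, promote→Q0. Q0=[P4] Q1=[P2,P3] Q2=[]
t=30-31: P4@Q0 runs 1, rem=2, I/O yield, promote→Q0. Q0=[P4] Q1=[P2,P3] Q2=[]
t=31-32: P4@Q0 runs 1, rem=1, I/O yield, promote→Q0. Q0=[P4] Q1=[P2,P3] Q2=[]
t=32-33: P4@Q0 runs 1, rem=0, completes. Q0=[] Q1=[P2,P3] Q2=[]
t=33-37: P2@Q1 runs 4, rem=1, quantum used, demote→Q2. Q0=[] Q1=[P3] Q2=[P2]
t=37-39: P3@Q1 runs 2, rem=0, completes. Q0=[] Q1=[] Q2=[P2]
t=39-40: P2@Q2 runs 1, rem=0, completes. Q0=[] Q1=[] Q2=[]

Answer: P1,P4,P3,P2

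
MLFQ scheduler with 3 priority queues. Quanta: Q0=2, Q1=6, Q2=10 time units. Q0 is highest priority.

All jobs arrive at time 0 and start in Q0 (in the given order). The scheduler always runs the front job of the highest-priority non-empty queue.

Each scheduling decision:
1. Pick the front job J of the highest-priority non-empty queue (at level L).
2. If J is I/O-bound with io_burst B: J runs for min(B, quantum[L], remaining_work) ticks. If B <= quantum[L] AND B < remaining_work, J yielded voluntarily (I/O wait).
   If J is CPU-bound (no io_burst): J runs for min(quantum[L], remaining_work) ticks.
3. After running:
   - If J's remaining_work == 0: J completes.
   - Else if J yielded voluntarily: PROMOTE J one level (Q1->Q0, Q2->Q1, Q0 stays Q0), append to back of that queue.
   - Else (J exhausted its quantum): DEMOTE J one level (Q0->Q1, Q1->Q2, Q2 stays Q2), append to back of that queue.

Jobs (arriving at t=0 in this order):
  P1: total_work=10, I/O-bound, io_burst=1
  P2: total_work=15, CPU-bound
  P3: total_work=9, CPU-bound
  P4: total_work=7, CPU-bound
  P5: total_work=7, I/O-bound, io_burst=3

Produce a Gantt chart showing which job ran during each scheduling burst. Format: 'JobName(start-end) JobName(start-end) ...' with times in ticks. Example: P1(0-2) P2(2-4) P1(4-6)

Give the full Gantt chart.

t=0-1: P1@Q0 runs 1, rem=9, I/O yield, promote→Q0. Q0=[P2,P3,P4,P5,P1] Q1=[] Q2=[]
t=1-3: P2@Q0 runs 2, rem=13, quantum used, demote→Q1. Q0=[P3,P4,P5,P1] Q1=[P2] Q2=[]
t=3-5: P3@Q0 runs 2, rem=7, quantum used, demote→Q1. Q0=[P4,P5,P1] Q1=[P2,P3] Q2=[]
t=5-7: P4@Q0 runs 2, rem=5, quantum used, demote→Q1. Q0=[P5,P1] Q1=[P2,P3,P4] Q2=[]
t=7-9: P5@Q0 runs 2, rem=5, quantum used, demote→Q1. Q0=[P1] Q1=[P2,P3,P4,P5] Q2=[]
t=9-10: P1@Q0 runs 1, rem=8, I/O yield, promote→Q0. Q0=[P1] Q1=[P2,P3,P4,P5] Q2=[]
t=10-11: P1@Q0 runs 1, rem=7, I/O yield, promote→Q0. Q0=[P1] Q1=[P2,P3,P4,P5] Q2=[]
t=11-12: P1@Q0 runs 1, rem=6, I/O yield, promote→Q0. Q0=[P1] Q1=[P2,P3,P4,P5] Q2=[]
t=12-13: P1@Q0 runs 1, rem=5, I/O yield, promote→Q0. Q0=[P1] Q1=[P2,P3,P4,P5] Q2=[]
t=13-14: P1@Q0 runs 1, rem=4, I/O yield, promote→Q0. Q0=[P1] Q1=[P2,P3,P4,P5] Q2=[]
t=14-15: P1@Q0 runs 1, rem=3, I/O yield, promote→Q0. Q0=[P1] Q1=[P2,P3,P4,P5] Q2=[]
t=15-16: P1@Q0 runs 1, rem=2, I/O yield, promote→Q0. Q0=[P1] Q1=[P2,P3,P4,P5] Q2=[]
t=16-17: P1@Q0 runs 1, rem=1, I/O yield, promote→Q0. Q0=[P1] Q1=[P2,P3,P4,P5] Q2=[]
t=17-18: P1@Q0 runs 1, rem=0, completes. Q0=[] Q1=[P2,P3,P4,P5] Q2=[]
t=18-24: P2@Q1 runs 6, rem=7, quantum used, demote→Q2. Q0=[] Q1=[P3,P4,P5] Q2=[P2]
t=24-30: P3@Q1 runs 6, rem=1, quantum used, demote→Q2. Q0=[] Q1=[P4,P5] Q2=[P2,P3]
t=30-35: P4@Q1 runs 5, rem=0, completes. Q0=[] Q1=[P5] Q2=[P2,P3]
t=35-38: P5@Q1 runs 3, rem=2, I/O yield, promote→Q0. Q0=[P5] Q1=[] Q2=[P2,P3]
t=38-40: P5@Q0 runs 2, rem=0, completes. Q0=[] Q1=[] Q2=[P2,P3]
t=40-47: P2@Q2 runs 7, rem=0, completes. Q0=[] Q1=[] Q2=[P3]
t=47-48: P3@Q2 runs 1, rem=0, completes. Q0=[] Q1=[] Q2=[]

Answer: P1(0-1) P2(1-3) P3(3-5) P4(5-7) P5(7-9) P1(9-10) P1(10-11) P1(11-12) P1(12-13) P1(13-14) P1(14-15) P1(15-16) P1(16-17) P1(17-18) P2(18-24) P3(24-30) P4(30-35) P5(35-38) P5(38-40) P2(40-47) P3(47-48)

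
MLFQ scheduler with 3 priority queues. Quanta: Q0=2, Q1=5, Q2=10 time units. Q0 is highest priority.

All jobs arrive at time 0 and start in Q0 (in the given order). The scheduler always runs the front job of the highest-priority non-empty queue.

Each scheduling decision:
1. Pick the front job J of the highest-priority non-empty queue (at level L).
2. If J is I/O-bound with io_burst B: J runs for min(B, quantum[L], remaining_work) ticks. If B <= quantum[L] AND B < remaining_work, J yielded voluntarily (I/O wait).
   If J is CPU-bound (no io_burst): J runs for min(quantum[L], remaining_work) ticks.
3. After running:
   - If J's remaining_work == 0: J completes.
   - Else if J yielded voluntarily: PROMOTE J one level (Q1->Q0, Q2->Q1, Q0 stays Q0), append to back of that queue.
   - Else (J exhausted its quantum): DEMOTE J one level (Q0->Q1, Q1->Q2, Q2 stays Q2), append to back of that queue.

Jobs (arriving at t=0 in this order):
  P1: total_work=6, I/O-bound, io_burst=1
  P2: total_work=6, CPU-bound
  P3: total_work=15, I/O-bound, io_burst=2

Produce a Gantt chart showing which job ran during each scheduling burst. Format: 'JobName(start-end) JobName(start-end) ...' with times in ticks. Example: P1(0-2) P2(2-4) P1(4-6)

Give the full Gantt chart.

Answer: P1(0-1) P2(1-3) P3(3-5) P1(5-6) P3(6-8) P1(8-9) P3(9-11) P1(11-12) P3(12-14) P1(14-15) P3(15-17) P1(17-18) P3(18-20) P3(20-22) P3(22-23) P2(23-27)

Derivation:
t=0-1: P1@Q0 runs 1, rem=5, I/O yield, promote→Q0. Q0=[P2,P3,P1] Q1=[] Q2=[]
t=1-3: P2@Q0 runs 2, rem=4, quantum used, demote→Q1. Q0=[P3,P1] Q1=[P2] Q2=[]
t=3-5: P3@Q0 runs 2, rem=13, I/O yield, promote→Q0. Q0=[P1,P3] Q1=[P2] Q2=[]
t=5-6: P1@Q0 runs 1, rem=4, I/O yield, promote→Q0. Q0=[P3,P1] Q1=[P2] Q2=[]
t=6-8: P3@Q0 runs 2, rem=11, I/O yield, promote→Q0. Q0=[P1,P3] Q1=[P2] Q2=[]
t=8-9: P1@Q0 runs 1, rem=3, I/O yield, promote→Q0. Q0=[P3,P1] Q1=[P2] Q2=[]
t=9-11: P3@Q0 runs 2, rem=9, I/O yield, promote→Q0. Q0=[P1,P3] Q1=[P2] Q2=[]
t=11-12: P1@Q0 runs 1, rem=2, I/O yield, promote→Q0. Q0=[P3,P1] Q1=[P2] Q2=[]
t=12-14: P3@Q0 runs 2, rem=7, I/O yield, promote→Q0. Q0=[P1,P3] Q1=[P2] Q2=[]
t=14-15: P1@Q0 runs 1, rem=1, I/O yield, promote→Q0. Q0=[P3,P1] Q1=[P2] Q2=[]
t=15-17: P3@Q0 runs 2, rem=5, I/O yield, promote→Q0. Q0=[P1,P3] Q1=[P2] Q2=[]
t=17-18: P1@Q0 runs 1, rem=0, completes. Q0=[P3] Q1=[P2] Q2=[]
t=18-20: P3@Q0 runs 2, rem=3, I/O yield, promote→Q0. Q0=[P3] Q1=[P2] Q2=[]
t=20-22: P3@Q0 runs 2, rem=1, I/O yield, promote→Q0. Q0=[P3] Q1=[P2] Q2=[]
t=22-23: P3@Q0 runs 1, rem=0, completes. Q0=[] Q1=[P2] Q2=[]
t=23-27: P2@Q1 runs 4, rem=0, completes. Q0=[] Q1=[] Q2=[]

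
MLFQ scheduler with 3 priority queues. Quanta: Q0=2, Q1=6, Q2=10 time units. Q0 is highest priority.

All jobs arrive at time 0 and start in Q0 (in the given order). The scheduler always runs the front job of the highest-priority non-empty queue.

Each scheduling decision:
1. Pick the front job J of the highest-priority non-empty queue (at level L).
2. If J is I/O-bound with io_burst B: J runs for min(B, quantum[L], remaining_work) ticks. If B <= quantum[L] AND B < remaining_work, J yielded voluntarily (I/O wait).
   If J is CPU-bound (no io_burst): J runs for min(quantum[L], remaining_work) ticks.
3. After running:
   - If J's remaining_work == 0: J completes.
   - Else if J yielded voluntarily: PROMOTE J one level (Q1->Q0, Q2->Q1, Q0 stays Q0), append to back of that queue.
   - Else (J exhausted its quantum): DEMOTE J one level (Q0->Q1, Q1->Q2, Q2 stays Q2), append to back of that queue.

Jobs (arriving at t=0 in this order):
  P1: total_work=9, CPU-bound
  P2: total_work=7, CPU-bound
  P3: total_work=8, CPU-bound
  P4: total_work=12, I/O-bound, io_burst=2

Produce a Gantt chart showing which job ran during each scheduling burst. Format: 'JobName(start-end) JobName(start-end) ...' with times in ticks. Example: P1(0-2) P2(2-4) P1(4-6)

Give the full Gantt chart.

t=0-2: P1@Q0 runs 2, rem=7, quantum used, demote→Q1. Q0=[P2,P3,P4] Q1=[P1] Q2=[]
t=2-4: P2@Q0 runs 2, rem=5, quantum used, demote→Q1. Q0=[P3,P4] Q1=[P1,P2] Q2=[]
t=4-6: P3@Q0 runs 2, rem=6, quantum used, demote→Q1. Q0=[P4] Q1=[P1,P2,P3] Q2=[]
t=6-8: P4@Q0 runs 2, rem=10, I/O yield, promote→Q0. Q0=[P4] Q1=[P1,P2,P3] Q2=[]
t=8-10: P4@Q0 runs 2, rem=8, I/O yield, promote→Q0. Q0=[P4] Q1=[P1,P2,P3] Q2=[]
t=10-12: P4@Q0 runs 2, rem=6, I/O yield, promote→Q0. Q0=[P4] Q1=[P1,P2,P3] Q2=[]
t=12-14: P4@Q0 runs 2, rem=4, I/O yield, promote→Q0. Q0=[P4] Q1=[P1,P2,P3] Q2=[]
t=14-16: P4@Q0 runs 2, rem=2, I/O yield, promote→Q0. Q0=[P4] Q1=[P1,P2,P3] Q2=[]
t=16-18: P4@Q0 runs 2, rem=0, completes. Q0=[] Q1=[P1,P2,P3] Q2=[]
t=18-24: P1@Q1 runs 6, rem=1, quantum used, demote→Q2. Q0=[] Q1=[P2,P3] Q2=[P1]
t=24-29: P2@Q1 runs 5, rem=0, completes. Q0=[] Q1=[P3] Q2=[P1]
t=29-35: P3@Q1 runs 6, rem=0, completes. Q0=[] Q1=[] Q2=[P1]
t=35-36: P1@Q2 runs 1, rem=0, completes. Q0=[] Q1=[] Q2=[]

Answer: P1(0-2) P2(2-4) P3(4-6) P4(6-8) P4(8-10) P4(10-12) P4(12-14) P4(14-16) P4(16-18) P1(18-24) P2(24-29) P3(29-35) P1(35-36)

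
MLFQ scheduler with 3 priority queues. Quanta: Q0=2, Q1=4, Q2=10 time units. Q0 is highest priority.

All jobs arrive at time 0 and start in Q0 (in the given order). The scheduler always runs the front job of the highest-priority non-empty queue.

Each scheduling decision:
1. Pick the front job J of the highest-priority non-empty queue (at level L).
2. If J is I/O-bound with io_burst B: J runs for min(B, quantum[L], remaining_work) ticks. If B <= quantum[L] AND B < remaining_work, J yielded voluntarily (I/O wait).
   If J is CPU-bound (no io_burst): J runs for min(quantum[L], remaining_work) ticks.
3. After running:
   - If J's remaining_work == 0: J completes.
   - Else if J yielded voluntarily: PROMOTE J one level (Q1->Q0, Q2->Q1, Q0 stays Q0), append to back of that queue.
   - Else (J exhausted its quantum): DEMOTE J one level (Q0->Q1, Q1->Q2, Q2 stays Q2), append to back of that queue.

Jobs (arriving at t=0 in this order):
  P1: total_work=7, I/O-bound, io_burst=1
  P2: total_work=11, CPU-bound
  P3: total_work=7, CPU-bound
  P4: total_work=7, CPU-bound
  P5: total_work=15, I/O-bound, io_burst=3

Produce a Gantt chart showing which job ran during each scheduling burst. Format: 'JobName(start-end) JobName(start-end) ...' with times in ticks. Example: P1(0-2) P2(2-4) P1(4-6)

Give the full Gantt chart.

t=0-1: P1@Q0 runs 1, rem=6, I/O yield, promote→Q0. Q0=[P2,P3,P4,P5,P1] Q1=[] Q2=[]
t=1-3: P2@Q0 runs 2, rem=9, quantum used, demote→Q1. Q0=[P3,P4,P5,P1] Q1=[P2] Q2=[]
t=3-5: P3@Q0 runs 2, rem=5, quantum used, demote→Q1. Q0=[P4,P5,P1] Q1=[P2,P3] Q2=[]
t=5-7: P4@Q0 runs 2, rem=5, quantum used, demote→Q1. Q0=[P5,P1] Q1=[P2,P3,P4] Q2=[]
t=7-9: P5@Q0 runs 2, rem=13, quantum used, demote→Q1. Q0=[P1] Q1=[P2,P3,P4,P5] Q2=[]
t=9-10: P1@Q0 runs 1, rem=5, I/O yield, promote→Q0. Q0=[P1] Q1=[P2,P3,P4,P5] Q2=[]
t=10-11: P1@Q0 runs 1, rem=4, I/O yield, promote→Q0. Q0=[P1] Q1=[P2,P3,P4,P5] Q2=[]
t=11-12: P1@Q0 runs 1, rem=3, I/O yield, promote→Q0. Q0=[P1] Q1=[P2,P3,P4,P5] Q2=[]
t=12-13: P1@Q0 runs 1, rem=2, I/O yield, promote→Q0. Q0=[P1] Q1=[P2,P3,P4,P5] Q2=[]
t=13-14: P1@Q0 runs 1, rem=1, I/O yield, promote→Q0. Q0=[P1] Q1=[P2,P3,P4,P5] Q2=[]
t=14-15: P1@Q0 runs 1, rem=0, completes. Q0=[] Q1=[P2,P3,P4,P5] Q2=[]
t=15-19: P2@Q1 runs 4, rem=5, quantum used, demote→Q2. Q0=[] Q1=[P3,P4,P5] Q2=[P2]
t=19-23: P3@Q1 runs 4, rem=1, quantum used, demote→Q2. Q0=[] Q1=[P4,P5] Q2=[P2,P3]
t=23-27: P4@Q1 runs 4, rem=1, quantum used, demote→Q2. Q0=[] Q1=[P5] Q2=[P2,P3,P4]
t=27-30: P5@Q1 runs 3, rem=10, I/O yield, promote→Q0. Q0=[P5] Q1=[] Q2=[P2,P3,P4]
t=30-32: P5@Q0 runs 2, rem=8, quantum used, demote→Q1. Q0=[] Q1=[P5] Q2=[P2,P3,P4]
t=32-35: P5@Q1 runs 3, rem=5, I/O yield, promote→Q0. Q0=[P5] Q1=[] Q2=[P2,P3,P4]
t=35-37: P5@Q0 runs 2, rem=3, quantum used, demote→Q1. Q0=[] Q1=[P5] Q2=[P2,P3,P4]
t=37-40: P5@Q1 runs 3, rem=0, completes. Q0=[] Q1=[] Q2=[P2,P3,P4]
t=40-45: P2@Q2 runs 5, rem=0, completes. Q0=[] Q1=[] Q2=[P3,P4]
t=45-46: P3@Q2 runs 1, rem=0, completes. Q0=[] Q1=[] Q2=[P4]
t=46-47: P4@Q2 runs 1, rem=0, completes. Q0=[] Q1=[] Q2=[]

Answer: P1(0-1) P2(1-3) P3(3-5) P4(5-7) P5(7-9) P1(9-10) P1(10-11) P1(11-12) P1(12-13) P1(13-14) P1(14-15) P2(15-19) P3(19-23) P4(23-27) P5(27-30) P5(30-32) P5(32-35) P5(35-37) P5(37-40) P2(40-45) P3(45-46) P4(46-47)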